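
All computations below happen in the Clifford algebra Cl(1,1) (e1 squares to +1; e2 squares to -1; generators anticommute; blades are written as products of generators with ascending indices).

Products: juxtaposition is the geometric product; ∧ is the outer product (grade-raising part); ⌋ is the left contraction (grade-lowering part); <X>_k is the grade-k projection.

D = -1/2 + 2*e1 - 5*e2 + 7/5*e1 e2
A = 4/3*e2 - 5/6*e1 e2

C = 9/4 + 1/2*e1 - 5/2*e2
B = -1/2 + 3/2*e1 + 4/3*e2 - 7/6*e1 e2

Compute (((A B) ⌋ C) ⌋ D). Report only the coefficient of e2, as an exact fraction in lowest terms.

step 1: -29/36 - 4/9*e1 + 7/12*e2 - 19/12*e1 e2
step 2: -83/144 - 29/72*e1 + 145/72*e2
step 3: 917/96 + 5/3*e1 + 1669/720*e2 - 581/720*e1 e2
Answer: 1669/720


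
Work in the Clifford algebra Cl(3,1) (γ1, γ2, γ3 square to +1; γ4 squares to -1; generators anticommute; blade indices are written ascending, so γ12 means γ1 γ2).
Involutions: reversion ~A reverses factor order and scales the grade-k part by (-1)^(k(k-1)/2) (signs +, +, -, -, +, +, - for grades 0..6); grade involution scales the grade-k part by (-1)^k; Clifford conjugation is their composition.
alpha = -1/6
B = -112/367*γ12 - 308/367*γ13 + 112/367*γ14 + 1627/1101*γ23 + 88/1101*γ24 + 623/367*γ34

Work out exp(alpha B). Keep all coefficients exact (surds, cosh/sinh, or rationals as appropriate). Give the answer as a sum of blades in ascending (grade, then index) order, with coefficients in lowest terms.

B^2 term by term: the squares give (-112/367)^2*(γ12)^2 + (-308/367)^2*(γ13)^2 + (112/367)^2*(γ14)^2 + (1627/1101)^2*(γ23)^2 + (88/1101)^2*(γ24)^2 + (623/367)^2*(γ34)^2 = 12544/134689*(-1) + 94864/134689*(-1) + 12544/134689*(+1) + 2647129/1212201*(-1) + 7744/1212201*(+1) + 388129/134689*(+1) = 0 (each basis 2-blade squares to minus the product of its generators' squares); cross terms between blades sharing an index anticommute and cancel; the commuting (index-disjoint) pairs give grade-4 terms 2*c*c'*(blade product), which cancel blade by blade — γ1234: -139552/134689 + 54208/404067 + 364448/404067 = 0 — confirming B is simple. So B^2 = 0.
B^2 = 0, so the series closes: exp(alpha B) = 1 + alpha B (parabolic case).
Answer: 1 + 56/1101*γ12 + 154/1101*γ13 - 56/1101*γ14 - 1627/6606*γ23 - 44/3303*γ24 - 623/2202*γ34


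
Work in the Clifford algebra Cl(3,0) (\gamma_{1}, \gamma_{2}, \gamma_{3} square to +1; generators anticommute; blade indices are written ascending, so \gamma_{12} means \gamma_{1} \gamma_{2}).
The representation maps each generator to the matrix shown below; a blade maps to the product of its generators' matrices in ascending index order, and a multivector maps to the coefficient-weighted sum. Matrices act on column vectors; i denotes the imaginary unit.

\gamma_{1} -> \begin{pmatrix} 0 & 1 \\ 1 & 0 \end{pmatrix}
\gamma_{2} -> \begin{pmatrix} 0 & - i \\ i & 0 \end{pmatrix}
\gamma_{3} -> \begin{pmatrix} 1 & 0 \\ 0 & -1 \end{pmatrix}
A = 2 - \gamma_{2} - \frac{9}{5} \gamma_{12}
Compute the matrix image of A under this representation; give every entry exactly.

Bivector images (products of the table entries): rho(\gamma_{12}) = rho(\gamma_{1})rho(\gamma_{2}) = \begin{pmatrix} i & 0 \\ 0 & - i \end{pmatrix}.
M = (2)*1 + (-1)*rho(\gamma_{2}) + (-\frac{9}{5})*rho(\gamma_{12}), summed entrywise (1 is the identity matrix):
Answer: \begin{pmatrix} 2 - \frac{9 i}{5} & i \\ - i & 2 + \frac{9 i}{5} \end{pmatrix}


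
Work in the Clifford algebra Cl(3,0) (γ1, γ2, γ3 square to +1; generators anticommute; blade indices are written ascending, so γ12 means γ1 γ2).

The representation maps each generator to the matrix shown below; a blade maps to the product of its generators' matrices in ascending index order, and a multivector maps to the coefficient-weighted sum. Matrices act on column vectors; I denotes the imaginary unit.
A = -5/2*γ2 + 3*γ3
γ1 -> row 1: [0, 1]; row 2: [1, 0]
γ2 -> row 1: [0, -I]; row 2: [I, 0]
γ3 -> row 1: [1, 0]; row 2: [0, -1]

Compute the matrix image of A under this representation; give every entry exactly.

M = (-5/2)*rho(γ2) + (3)*rho(γ3), summed entrywise:
Answer: row 1: [3, 5*I/2]; row 2: [-5*I/2, -3]


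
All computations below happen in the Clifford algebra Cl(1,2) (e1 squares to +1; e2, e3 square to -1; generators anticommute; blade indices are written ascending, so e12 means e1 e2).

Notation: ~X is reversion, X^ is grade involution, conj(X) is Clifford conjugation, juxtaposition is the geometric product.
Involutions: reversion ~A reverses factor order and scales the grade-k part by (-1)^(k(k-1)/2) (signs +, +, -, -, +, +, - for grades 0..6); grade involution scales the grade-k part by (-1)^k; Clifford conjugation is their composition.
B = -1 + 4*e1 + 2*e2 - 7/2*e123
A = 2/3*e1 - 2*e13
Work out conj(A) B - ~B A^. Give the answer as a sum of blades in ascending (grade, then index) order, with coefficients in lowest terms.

first term: -8/3 + 2/3*e1 + 7*e2 - 8*e3 - 4/3*e12 - 2*e13 + 7/3*e23 - 4*e123
second term: -8/3 + 2/3*e1 + 7*e2 - 8*e3 + 4/3*e12 + 2*e13 - 7/3*e23 + 4*e123
Answer: -8/3*e12 - 4*e13 + 14/3*e23 - 8*e123


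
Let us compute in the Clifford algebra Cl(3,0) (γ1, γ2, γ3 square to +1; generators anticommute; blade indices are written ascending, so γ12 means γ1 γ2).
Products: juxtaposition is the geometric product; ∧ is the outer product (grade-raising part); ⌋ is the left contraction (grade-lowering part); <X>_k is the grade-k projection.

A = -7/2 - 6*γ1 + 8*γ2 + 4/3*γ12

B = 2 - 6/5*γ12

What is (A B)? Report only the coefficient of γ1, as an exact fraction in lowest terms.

step 1: -27/5 - 12/5*γ1 + 116/5*γ2 + 103/15*γ12
Answer: -12/5


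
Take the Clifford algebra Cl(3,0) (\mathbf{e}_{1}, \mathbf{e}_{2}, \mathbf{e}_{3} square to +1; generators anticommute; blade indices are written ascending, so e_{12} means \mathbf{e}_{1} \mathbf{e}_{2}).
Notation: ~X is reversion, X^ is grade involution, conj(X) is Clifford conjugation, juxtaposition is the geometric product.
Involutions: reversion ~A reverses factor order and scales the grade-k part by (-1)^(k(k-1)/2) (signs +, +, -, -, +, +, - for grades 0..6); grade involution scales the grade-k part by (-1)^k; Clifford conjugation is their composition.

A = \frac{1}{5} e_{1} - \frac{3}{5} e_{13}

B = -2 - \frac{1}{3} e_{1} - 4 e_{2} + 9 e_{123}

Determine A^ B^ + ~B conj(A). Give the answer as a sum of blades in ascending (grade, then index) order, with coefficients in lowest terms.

first term: -\frac{1}{15} + \frac{2}{5} e_{1} + \frac{27}{5} e_{2} + \frac{1}{5} e_{3} - \frac{4}{5} e_{12} + \frac{6}{5} e_{13} + \frac{9}{5} e_{23} + \frac{12}{5} e_{123}
second term: \frac{1}{15} + \frac{2}{5} e_{1} - \frac{27}{5} e_{2} - \frac{1}{5} e_{3} - \frac{4}{5} e_{12} - \frac{6}{5} e_{13} + \frac{9}{5} e_{23} + \frac{12}{5} e_{123}
Answer: \frac{4}{5} e_{1} - \frac{8}{5} e_{12} + \frac{18}{5} e_{23} + \frac{24}{5} e_{123}


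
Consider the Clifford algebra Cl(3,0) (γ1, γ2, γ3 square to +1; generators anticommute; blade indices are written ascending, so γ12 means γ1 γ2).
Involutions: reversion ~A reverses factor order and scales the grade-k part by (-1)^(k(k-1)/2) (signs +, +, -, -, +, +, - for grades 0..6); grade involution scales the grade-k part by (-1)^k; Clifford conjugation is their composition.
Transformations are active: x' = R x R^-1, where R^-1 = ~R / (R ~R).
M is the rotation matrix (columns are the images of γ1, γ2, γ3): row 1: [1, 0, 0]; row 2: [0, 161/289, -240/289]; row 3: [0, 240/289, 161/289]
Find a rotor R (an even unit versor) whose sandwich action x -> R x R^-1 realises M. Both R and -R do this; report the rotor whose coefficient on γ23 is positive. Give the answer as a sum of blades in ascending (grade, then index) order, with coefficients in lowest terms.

Method: write R = a + b12*γ12 + b13*γ13 + b23*γ23 with a^2 + b12^2 + b13^2 + b23^2 = 1 (so R^-1 = ~R). Expanding the columns R e_j ~R gives tr M = 4a^2 - 1 and, from the antisymmetric part, M21 - M12 = -4a*b12, M13 - M31 = 4a*b13, M32 - M23 = -4a*b23.
Here tr M = 611/289, so a^2 = (1 + tr M)/4 = 225/289 and a = ±15/17. Taking a = 15/17: M21 - M12 = 0, M13 - M31 = 0, M32 - M23 = 480/289, giving b12 = 0, b13 = 0, b23 = -8/17, i.e. R = 15/17 - 8/17*γ23.
Its γ23 coefficient is negative, so report the other preimage -R.
Answer: -15/17 + 8/17*γ23. Note: both R and -R realise this M (trace 611/289); the covering map identifies them, and the γ23-coefficient sign is the tie-breaker.


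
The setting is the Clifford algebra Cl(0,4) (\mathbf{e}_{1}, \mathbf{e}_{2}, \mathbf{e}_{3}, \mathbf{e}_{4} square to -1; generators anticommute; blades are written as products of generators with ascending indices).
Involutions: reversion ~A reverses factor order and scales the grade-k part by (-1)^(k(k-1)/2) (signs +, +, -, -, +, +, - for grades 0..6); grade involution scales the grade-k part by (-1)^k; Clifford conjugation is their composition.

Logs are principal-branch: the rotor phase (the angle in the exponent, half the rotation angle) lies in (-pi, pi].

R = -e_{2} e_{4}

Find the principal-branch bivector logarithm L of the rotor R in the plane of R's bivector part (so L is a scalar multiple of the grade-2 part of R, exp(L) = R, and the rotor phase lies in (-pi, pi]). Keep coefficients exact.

The scalar part of R is 0, and that scalar determines the rotor phase on the principal branch; recovering the unit plane as bivector-part over sine of the phase gives L = phase * plane.
Concretely: cos(phase) = 0 gives phase = ±\frac{\pi}{2}, and since phase/sin(phase) is even the sign is immaterial: L = (phase/sin(phase)) * <R>_2 = (\frac{\pi}{2}) * <R>_2.
Answer: - \frac{\pi}{2} e_{2} e_{4}


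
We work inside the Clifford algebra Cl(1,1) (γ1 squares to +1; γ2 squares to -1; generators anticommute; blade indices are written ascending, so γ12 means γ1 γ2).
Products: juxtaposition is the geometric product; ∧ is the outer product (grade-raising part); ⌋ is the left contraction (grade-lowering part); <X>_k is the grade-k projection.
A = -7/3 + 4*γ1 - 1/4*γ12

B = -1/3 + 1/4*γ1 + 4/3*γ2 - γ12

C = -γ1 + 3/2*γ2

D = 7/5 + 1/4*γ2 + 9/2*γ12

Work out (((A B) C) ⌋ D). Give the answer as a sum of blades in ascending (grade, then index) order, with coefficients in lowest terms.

step 1: 73/36 - 19/12*γ1 - 1015/144*γ2 + 31/4*γ12
step 2: 389/32 - 983/72*γ1 + 259/24*γ2 - 1357/144*γ12
step 3: -13481/480 + 777/16*γ1 - 7475/128*γ2 + 3501/64*γ12
Answer: -13481/480 + 777/16*γ1 - 7475/128*γ2 + 3501/64*γ12


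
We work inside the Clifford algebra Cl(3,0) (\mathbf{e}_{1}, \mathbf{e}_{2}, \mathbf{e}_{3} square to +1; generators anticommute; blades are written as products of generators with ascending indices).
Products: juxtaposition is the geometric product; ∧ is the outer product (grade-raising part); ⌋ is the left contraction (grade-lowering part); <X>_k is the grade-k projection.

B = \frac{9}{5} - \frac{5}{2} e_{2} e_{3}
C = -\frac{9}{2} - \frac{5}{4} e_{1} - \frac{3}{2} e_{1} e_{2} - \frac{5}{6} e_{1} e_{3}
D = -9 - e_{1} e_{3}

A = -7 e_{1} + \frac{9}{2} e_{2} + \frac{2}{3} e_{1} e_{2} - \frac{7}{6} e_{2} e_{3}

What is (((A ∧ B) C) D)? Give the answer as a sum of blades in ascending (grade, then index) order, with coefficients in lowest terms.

step 1: -\frac{63}{5} e_{1} + \frac{81}{10} e_{2} + \frac{6}{5} e_{1} e_{2} - \frac{21}{10} e_{2} e_{3} + \frac{35}{2} e_{1} e_{2} e_{3}
step 2: \frac{351}{20} + \frac{1377}{20} e_{1} - \frac{919}{30} e_{2} + \frac{147}{4} e_{3} + \frac{259}{40} e_{1} e_{2} - \frac{63}{20} e_{1} e_{3} - \frac{457}{40} e_{2} e_{3} - \frac{555}{8} e_{1} e_{2} e_{3}
step 3: -\frac{1611}{10} - \frac{5829}{10} e_{1} + \frac{13803}{40} e_{2} - \frac{1998}{5} e_{3} - \frac{937}{20} e_{1} e_{2} + \frac{54}{5} e_{1} e_{3} + \frac{1093}{10} e_{2} e_{3} + \frac{71249}{120} e_{1} e_{2} e_{3}
Answer: -\frac{1611}{10} - \frac{5829}{10} e_{1} + \frac{13803}{40} e_{2} - \frac{1998}{5} e_{3} - \frac{937}{20} e_{1} e_{2} + \frac{54}{5} e_{1} e_{3} + \frac{1093}{10} e_{2} e_{3} + \frac{71249}{120} e_{1} e_{2} e_{3}


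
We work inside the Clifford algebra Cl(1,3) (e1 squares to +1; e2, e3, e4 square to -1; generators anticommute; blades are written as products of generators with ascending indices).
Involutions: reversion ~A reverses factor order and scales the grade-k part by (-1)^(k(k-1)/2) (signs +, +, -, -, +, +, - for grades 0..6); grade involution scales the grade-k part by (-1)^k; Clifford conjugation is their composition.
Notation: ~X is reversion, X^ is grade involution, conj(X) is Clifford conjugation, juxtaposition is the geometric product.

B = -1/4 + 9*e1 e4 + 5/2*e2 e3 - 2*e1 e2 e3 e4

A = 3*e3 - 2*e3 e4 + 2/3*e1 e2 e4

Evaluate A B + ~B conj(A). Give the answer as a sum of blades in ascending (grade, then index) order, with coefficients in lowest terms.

first term: 3/2*e2 - 25/12*e3 - 4*e1 e2 + 18*e1 e3 - 5*e2 e4 + 1/2*e3 e4 + 35/6*e1 e2 e4 - 86/3*e1 e3 e4
second term: -3/2*e2 + 25/12*e3 + 4*e1 e2 - 18*e1 e3 + 5*e2 e4 - 1/2*e3 e4 + 35/6*e1 e2 e4 - 86/3*e1 e3 e4
Answer: 35/3*e1 e2 e4 - 172/3*e1 e3 e4


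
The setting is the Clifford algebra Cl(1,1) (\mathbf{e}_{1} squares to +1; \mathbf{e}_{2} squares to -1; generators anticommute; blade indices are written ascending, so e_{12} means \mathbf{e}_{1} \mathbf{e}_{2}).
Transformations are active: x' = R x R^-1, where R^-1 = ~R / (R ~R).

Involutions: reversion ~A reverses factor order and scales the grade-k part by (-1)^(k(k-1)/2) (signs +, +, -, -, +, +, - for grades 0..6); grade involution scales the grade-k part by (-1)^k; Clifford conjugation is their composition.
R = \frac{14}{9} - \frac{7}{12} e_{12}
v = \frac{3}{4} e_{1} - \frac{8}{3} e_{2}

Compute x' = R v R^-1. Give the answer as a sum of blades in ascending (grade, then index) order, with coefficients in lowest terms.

~R = \frac{14}{9} + \frac{7}{12} e_{12}, and R ~R = \frac{2695}{1296}, so R^-1 = ~R / (\frac{2695}{1296}).
R v = -\frac{7}{18} e_{1} - \frac{1603}{432} e_{2}
Answer: -\frac{293}{220} e_{1} - \frac{476}{165} e_{2}


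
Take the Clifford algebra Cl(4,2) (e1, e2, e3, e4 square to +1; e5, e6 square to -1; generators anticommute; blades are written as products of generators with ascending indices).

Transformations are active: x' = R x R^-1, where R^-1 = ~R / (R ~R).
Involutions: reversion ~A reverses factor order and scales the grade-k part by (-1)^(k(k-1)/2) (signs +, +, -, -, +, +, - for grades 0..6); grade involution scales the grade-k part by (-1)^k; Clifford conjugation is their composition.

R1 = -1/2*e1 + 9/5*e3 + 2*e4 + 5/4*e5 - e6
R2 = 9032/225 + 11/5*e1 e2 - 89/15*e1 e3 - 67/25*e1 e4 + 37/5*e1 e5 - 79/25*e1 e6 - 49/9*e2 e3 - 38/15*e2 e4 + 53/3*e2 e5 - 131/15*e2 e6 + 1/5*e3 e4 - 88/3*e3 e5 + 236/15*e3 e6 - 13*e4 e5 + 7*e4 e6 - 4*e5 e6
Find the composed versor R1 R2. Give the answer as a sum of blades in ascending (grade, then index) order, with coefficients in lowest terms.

Distribute over the terms of R1 (each basis-blade product reordered to ascending indices, repeated generators contracted through their squares):
(-1/2*e1) R2 = -4516/225*e1 - 11/10*e2 + 89/30*e3 + 67/50*e4 - 37/10*e5 + 79/50*e6 + 49/18*e1 e2 e3 + 19/15*e1 e2 e4 - 53/6*e1 e2 e5 + 131/30*e1 e2 e6 - 1/10*e1 e3 e4 + 44/3*e1 e3 e5 - 118/15*e1 e3 e6 + 13/2*e1 e4 e5 - 7/2*e1 e4 e6 + 2*e1 e5 e6
(9/5*e3) R2 = 267/25*e1 + 49/5*e2 + 9032/125*e3 + 9/25*e4 - 264/5*e5 + 708/25*e6 + 99/25*e1 e2 e3 + 603/125*e1 e3 e4 - 333/25*e1 e3 e5 + 711/125*e1 e3 e6 + 114/25*e2 e3 e4 - 159/5*e2 e3 e5 + 393/25*e2 e3 e6 - 117/5*e3 e4 e5 + 63/5*e3 e4 e6 - 36/5*e3 e5 e6
(2*e4) R2 = 134/25*e1 + 76/15*e2 - 2/5*e3 + 18064/225*e4 - 26*e5 + 14*e6 + 22/5*e1 e2 e4 - 178/15*e1 e3 e4 - 74/5*e1 e4 e5 + 158/25*e1 e4 e6 - 98/9*e2 e3 e4 - 106/3*e2 e4 e5 + 262/15*e2 e4 e6 + 176/3*e3 e4 e5 - 472/15*e3 e4 e6 - 8*e4 e5 e6
(5/4*e5) R2 = 37/4*e1 + 265/12*e2 - 110/3*e3 - 65/4*e4 + 2258/45*e5 + 5*e6 + 11/4*e1 e2 e5 - 89/12*e1 e3 e5 - 67/20*e1 e4 e5 + 79/20*e1 e5 e6 - 245/36*e2 e3 e5 - 19/6*e2 e4 e5 + 131/12*e2 e5 e6 + 1/4*e3 e4 e5 - 59/3*e3 e5 e6 - 35/4*e4 e5 e6
(-e6) R2 = 79/25*e1 + 131/15*e2 - 236/15*e3 - 7*e4 + 4*e5 - 9032/225*e6 - 11/5*e1 e2 e6 + 89/15*e1 e3 e6 + 67/25*e1 e4 e6 - 37/5*e1 e5 e6 + 49/9*e2 e3 e6 + 38/15*e2 e4 e6 - 53/3*e2 e5 e6 - 1/5*e3 e4 e6 + 88/3*e3 e5 e6 + 13*e4 e5 e6
Summing the partial products and collecting blades:
Answer: 7541/900*e1 + 535/12*e2 + 16817/750*e3 + 52861/900*e4 - 2549/90*e5 + 3941/450*e6 + 3007/450*e1 e2 e3 + 17/3*e1 e2 e4 - 73/12*e1 e2 e5 + 13/6*e1 e2 e6 - 5357/750*e1 e3 e4 - 607/100*e1 e3 e5 + 1408/375*e1 e3 e6 - 233/20*e1 e4 e5 + 11/2*e1 e4 e6 - 29/20*e1 e5 e6 - 1424/225*e2 e3 e4 - 6949/180*e2 e3 e5 + 4762/225*e2 e3 e6 - 77/2*e2 e4 e5 + 20*e2 e4 e6 - 27/4*e2 e5 e6 + 2131/60*e3 e4 e5 - 286/15*e3 e4 e6 + 37/15*e3 e5 e6 - 15/4*e4 e5 e6


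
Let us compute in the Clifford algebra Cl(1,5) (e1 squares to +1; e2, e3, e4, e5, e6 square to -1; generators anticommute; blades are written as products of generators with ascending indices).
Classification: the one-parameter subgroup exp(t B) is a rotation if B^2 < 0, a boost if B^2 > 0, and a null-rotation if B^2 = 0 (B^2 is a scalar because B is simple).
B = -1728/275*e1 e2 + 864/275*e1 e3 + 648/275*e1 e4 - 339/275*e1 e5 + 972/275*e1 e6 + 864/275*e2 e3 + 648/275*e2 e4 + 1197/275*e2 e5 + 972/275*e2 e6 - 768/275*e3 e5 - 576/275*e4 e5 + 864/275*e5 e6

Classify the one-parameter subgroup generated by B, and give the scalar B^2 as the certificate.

B^2 term by term: the squares give (-1728/275)^2*(e1 e2)^2 + (864/275)^2*(e1 e3)^2 + (648/275)^2*(e1 e4)^2 + (-339/275)^2*(e1 e5)^2 + (972/275)^2*(e1 e6)^2 + (864/275)^2*(e2 e3)^2 + (648/275)^2*(e2 e4)^2 + (1197/275)^2*(e2 e5)^2 + (972/275)^2*(e2 e6)^2 + (-768/275)^2*(e3 e5)^2 + (-576/275)^2*(e4 e5)^2 + (864/275)^2*(e5 e6)^2 = 2985984/75625*(+1) + 746496/75625*(+1) + 419904/75625*(+1) + 114921/75625*(+1) + 944784/75625*(+1) + 746496/75625*(-1) + 419904/75625*(-1) + 1432809/75625*(-1) + 944784/75625*(-1) + 589824/75625*(-1) + 331776/75625*(-1) + 746496/75625*(-1) = 0 (each basis 2-blade squares to minus the product of its generators' squares); cross terms between blades sharing an index anticommute and cancel; the commuting (index-disjoint) pairs give grade-4 terms 2*c*c'*(blade product), which cancel blade by blade — e1 e2 e3 e4: -1119744/75625 + 1119744/75625 = 0; e1 e2 e3 e5: 2654208/75625 - 2068416/75625 - 585792/75625 = 0; e1 e2 e3 e6: -1679616/75625 + 1679616/75625 = 0; e1 e2 e4 e5: 1990656/75625 - 1551312/75625 - 439344/75625 = 0; e1 e2 e4 e6: -1259712/75625 + 1259712/75625 = 0; e1 e2 e5 e6: -2985984/75625 + 659016/75625 + 2326968/75625 = 0; e1 e3 e4 e5: -995328/75625 + 995328/75625 = 0; e1 e3 e5 e6: 1492992/75625 - 1492992/75625 = 0; e1 e4 e5 e6: 1119744/75625 - 1119744/75625 = 0; e2 e3 e4 e5: -995328/75625 + 995328/75625 = 0; e2 e3 e5 e6: 1492992/75625 - 1492992/75625 = 0; e2 e4 e5 e6: 1119744/75625 - 1119744/75625 = 0 — confirming B is simple. So B^2 = 0.
Answer: null-rotation, certificate B^2 = 0. The scalar 0 is the complete invariant here: its sign names the subgroup type.


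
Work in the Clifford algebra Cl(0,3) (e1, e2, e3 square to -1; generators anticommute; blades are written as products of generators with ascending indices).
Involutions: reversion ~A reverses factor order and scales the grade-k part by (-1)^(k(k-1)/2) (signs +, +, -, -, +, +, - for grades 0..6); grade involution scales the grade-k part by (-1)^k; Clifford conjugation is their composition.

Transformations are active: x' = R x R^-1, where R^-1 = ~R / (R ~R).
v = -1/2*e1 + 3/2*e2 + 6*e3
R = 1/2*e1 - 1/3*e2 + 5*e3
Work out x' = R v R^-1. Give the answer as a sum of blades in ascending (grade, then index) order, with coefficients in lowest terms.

~R = 1/2*e1 - 1/3*e2 + 5*e3, and R ~R = -913/36, so R^-1 = ~R / (-913/36).
R v = -117/4 + 7/12*e1 e2 + 11/2*e1 e3 - 19/2*e2 e3
Answer: 3019/1826*e1 - 4143/1826*e2 + 5052/913*e3


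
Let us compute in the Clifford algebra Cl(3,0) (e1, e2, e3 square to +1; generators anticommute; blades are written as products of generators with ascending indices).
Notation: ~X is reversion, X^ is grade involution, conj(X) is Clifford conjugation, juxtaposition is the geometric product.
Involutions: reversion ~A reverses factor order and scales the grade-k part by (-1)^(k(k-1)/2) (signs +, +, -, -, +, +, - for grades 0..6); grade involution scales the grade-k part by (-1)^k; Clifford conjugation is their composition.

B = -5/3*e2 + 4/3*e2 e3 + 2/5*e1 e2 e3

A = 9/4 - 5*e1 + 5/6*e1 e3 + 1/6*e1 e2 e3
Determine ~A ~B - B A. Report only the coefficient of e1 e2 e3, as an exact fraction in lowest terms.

first term: -1/15 - 2/9*e1 - 41/12*e2 + 65/9*e1 e2 - 5/18*e1 e3 - e2 e3 + 197/45*e1 e2 e3
second term: -1/15 - 2/9*e1 - 41/12*e2 - 65/9*e1 e2 + 5/18*e1 e3 + e2 e3 - 197/45*e1 e2 e3
Answer: 394/45


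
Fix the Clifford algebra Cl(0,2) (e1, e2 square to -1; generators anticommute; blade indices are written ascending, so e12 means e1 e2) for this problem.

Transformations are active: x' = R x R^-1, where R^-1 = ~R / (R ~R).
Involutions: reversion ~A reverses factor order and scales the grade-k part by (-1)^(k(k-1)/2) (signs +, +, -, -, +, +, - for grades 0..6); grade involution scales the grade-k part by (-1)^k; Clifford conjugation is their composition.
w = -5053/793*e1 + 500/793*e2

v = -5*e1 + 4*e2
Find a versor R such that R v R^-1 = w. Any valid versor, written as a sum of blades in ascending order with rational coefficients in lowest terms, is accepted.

R = v + w = -9018/793*e1 + 3672/793*e2 works: the equal norms (-41) guarantee its sandwich swaps v into w.
Answer: -9018/793*e1 + 3672/793*e2


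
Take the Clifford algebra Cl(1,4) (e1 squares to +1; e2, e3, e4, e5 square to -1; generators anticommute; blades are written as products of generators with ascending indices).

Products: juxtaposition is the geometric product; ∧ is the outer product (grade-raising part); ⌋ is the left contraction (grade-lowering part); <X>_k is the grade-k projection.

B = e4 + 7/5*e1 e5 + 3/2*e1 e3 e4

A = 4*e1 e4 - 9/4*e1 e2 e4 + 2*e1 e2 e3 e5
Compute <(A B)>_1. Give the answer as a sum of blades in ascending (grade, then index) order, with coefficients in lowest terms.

step 1: -4*e1 - 6*e3 + 9/4*e1 e2 - 23/40*e2 e3 - 28/5*e4 e5 - 3/20*e2 e4 e5 - 2*e1 e2 e3 e4 e5
step 2: -4*e1 - 6*e3
Answer: -4*e1 - 6*e3


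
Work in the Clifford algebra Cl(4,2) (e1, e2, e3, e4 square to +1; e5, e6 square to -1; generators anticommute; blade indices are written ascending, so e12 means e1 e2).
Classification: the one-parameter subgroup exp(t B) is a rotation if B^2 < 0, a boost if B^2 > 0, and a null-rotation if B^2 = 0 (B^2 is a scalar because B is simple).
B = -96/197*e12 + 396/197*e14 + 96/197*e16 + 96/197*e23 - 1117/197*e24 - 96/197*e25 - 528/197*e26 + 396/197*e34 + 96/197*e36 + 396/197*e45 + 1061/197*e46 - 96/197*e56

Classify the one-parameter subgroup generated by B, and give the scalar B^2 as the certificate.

B^2 term by term: the squares give (-96/197)^2*(e12)^2 + (396/197)^2*(e14)^2 + (96/197)^2*(e16)^2 + (96/197)^2*(e23)^2 + (-1117/197)^2*(e24)^2 + (-96/197)^2*(e25)^2 + (-528/197)^2*(e26)^2 + (396/197)^2*(e34)^2 + (96/197)^2*(e36)^2 + (396/197)^2*(e45)^2 + (1061/197)^2*(e46)^2 + (-96/197)^2*(e56)^2 = 9216/38809*(-1) + 156816/38809*(-1) + 9216/38809*(+1) + 9216/38809*(-1) + 1247689/38809*(-1) + 9216/38809*(+1) + 278784/38809*(+1) + 156816/38809*(-1) + 9216/38809*(+1) + 156816/38809*(+1) + 1125721/38809*(+1) + 9216/38809*(-1) = 0 (each basis 2-blade squares to minus the product of its generators' squares); cross terms between blades sharing an index anticommute and cancel; the commuting (index-disjoint) pairs give grade-4 terms 2*c*c'*(blade product), which cancel blade by blade — e1234: -76032/38809 + 76032/38809 = 0; e1236: -18432/38809 + 18432/38809 = 0; e1245: -76032/38809 + 76032/38809 = 0; e1246: -203712/38809 + 418176/38809 - 214464/38809 = 0; e1256: 18432/38809 - 18432/38809 = 0; e1346: -76032/38809 + 76032/38809 = 0; e1456: -76032/38809 + 76032/38809 = 0; e2345: 76032/38809 - 76032/38809 = 0; e2346: 203712/38809 + 214464/38809 - 418176/38809 = 0; e2356: -18432/38809 + 18432/38809 = 0; e2456: 214464/38809 + 203712/38809 - 418176/38809 = 0; e3456: -76032/38809 + 76032/38809 = 0 — confirming B is simple. So B^2 = 0.
Answer: null-rotation, certificate B^2 = 0. No conjugation can change B^2 = 0; the sign gives the class.


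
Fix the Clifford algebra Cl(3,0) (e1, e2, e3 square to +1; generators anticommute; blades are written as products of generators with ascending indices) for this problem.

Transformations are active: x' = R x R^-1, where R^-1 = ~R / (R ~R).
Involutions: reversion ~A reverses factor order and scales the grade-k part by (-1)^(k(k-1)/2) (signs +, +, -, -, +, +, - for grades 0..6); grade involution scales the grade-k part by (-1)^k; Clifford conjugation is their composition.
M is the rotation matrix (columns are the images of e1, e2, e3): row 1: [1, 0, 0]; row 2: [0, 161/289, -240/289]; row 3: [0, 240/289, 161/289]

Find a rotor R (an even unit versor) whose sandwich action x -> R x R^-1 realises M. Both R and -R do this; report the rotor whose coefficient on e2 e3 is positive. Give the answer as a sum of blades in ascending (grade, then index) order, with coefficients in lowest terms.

Method: write R = a + b12*e1 e2 + b13*e1 e3 + b23*e2 e3 with a^2 + b12^2 + b13^2 + b23^2 = 1 (so R^-1 = ~R). Expanding the columns R e_j ~R gives tr M = 4a^2 - 1 and, from the antisymmetric part, M21 - M12 = -4a*b12, M13 - M31 = 4a*b13, M32 - M23 = -4a*b23.
Here tr M = 611/289, so a^2 = (1 + tr M)/4 = 225/289 and a = ±15/17. Taking a = 15/17: M21 - M12 = 0, M13 - M31 = 0, M32 - M23 = 480/289, giving b12 = 0, b13 = 0, b23 = -8/17, i.e. R = 15/17 - 8/17*e2 e3.
Its e2 e3 coefficient is negative, so report the other preimage -R.
Answer: -15/17 + 8/17*e2 e3. Why the constraint matters: R and -R act identically through the sandwich — M has trace 611/289 either way — so only the sign condition on e2 e3 picks one of the two preimages.


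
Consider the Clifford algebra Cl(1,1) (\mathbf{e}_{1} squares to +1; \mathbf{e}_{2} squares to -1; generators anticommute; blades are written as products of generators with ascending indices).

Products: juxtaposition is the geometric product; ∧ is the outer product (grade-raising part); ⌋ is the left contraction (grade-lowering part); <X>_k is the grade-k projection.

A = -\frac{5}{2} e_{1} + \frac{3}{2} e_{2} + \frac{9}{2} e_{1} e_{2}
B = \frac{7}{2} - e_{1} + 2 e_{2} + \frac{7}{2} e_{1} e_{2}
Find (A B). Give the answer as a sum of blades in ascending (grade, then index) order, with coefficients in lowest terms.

step 1: \frac{61}{4} - \frac{25}{2} e_{1} + e_{2} + \frac{49}{4} e_{1} e_{2}
Answer: \frac{61}{4} - \frac{25}{2} e_{1} + e_{2} + \frac{49}{4} e_{1} e_{2}


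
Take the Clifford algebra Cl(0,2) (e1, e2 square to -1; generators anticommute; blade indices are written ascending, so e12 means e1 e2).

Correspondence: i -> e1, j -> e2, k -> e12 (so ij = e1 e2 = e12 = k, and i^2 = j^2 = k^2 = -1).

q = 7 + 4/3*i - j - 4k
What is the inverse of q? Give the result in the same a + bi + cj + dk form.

In blades: q = 7 + 4/3*e1 - e2 - 4*e12.
With qbar = 7 - 4/3*e1 + e2 + 4*e12 (scalar fixed, mapped units negated), q qbar = 610/9 (the sum of squared coefficients), so q^-1 = qbar / (610/9) = 63/610 - 6/305*e1 + 9/610*e2 + 18/305*e12; translating back:
Answer: 63/610 - 6/305*i + 9/610*j + 18/305*k


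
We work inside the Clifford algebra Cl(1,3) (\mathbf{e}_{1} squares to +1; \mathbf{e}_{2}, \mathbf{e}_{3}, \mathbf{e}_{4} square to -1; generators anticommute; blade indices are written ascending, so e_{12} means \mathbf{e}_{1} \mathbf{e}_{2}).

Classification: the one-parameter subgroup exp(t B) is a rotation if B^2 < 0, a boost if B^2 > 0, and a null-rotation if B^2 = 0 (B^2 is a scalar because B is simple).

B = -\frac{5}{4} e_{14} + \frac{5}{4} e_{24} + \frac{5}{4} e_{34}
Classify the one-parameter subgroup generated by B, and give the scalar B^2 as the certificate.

B^2 term by term: the squares give (-\frac{5}{4})^2*(e_{14})^2 + (\frac{5}{4})^2*(e_{24})^2 + (\frac{5}{4})^2*(e_{34})^2 = \frac{25}{16}*(+1) + \frac{25}{16}*(-1) + \frac{25}{16}*(-1) = -\frac{25}{16} (each basis 2-blade squares to minus the product of its generators' squares); cross terms between blades sharing an index anticommute and cancel. So B^2 = -\frac{25}{16}.
Answer: rotation, certificate B^2 = -\frac{25}{16}. No conjugation can change B^2 = -\frac{25}{16}; the sign gives the class.


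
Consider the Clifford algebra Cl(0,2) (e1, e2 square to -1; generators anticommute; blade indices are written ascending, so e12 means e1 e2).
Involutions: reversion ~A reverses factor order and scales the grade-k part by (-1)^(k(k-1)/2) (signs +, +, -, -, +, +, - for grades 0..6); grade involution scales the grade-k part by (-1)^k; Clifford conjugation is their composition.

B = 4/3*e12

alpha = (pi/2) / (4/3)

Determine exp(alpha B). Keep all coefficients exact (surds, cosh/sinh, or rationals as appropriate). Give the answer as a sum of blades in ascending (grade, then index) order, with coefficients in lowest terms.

B^2 = (4/3)^2*(e12)^2 = 16/9*(-1) = -16/9 (a basis 2-blade squares to minus the product of its generators' squares).
B^2 = -16/9 — B^2 < 0, so the exponential closes trigonometrically: l = 4/3, alpha*l = pi/2, so exp(alpha B) = cos(pi/2) + (sin(pi/2)/(4/3))*B = 0 + (3/4)*B.
Answer: e12


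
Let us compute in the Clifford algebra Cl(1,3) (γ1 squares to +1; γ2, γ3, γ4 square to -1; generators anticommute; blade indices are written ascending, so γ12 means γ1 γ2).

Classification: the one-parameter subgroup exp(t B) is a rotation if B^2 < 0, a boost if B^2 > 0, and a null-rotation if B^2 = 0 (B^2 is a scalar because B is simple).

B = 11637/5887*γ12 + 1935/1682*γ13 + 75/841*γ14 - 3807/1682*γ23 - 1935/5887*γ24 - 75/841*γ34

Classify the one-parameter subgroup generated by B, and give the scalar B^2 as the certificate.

B^2 term by term: the squares give (11637/5887)^2*(γ12)^2 + (1935/1682)^2*(γ13)^2 + (75/841)^2*(γ14)^2 + (-3807/1682)^2*(γ23)^2 + (-1935/5887)^2*(γ24)^2 + (-75/841)^2*(γ34)^2 = 135419769/34656769*(+1) + 3744225/2829124*(+1) + 5625/707281*(+1) + 14493249/2829124*(-1) + 3744225/34656769*(-1) + 5625/707281*(-1) = 0 (each basis 2-blade squares to minus the product of its generators' squares); cross terms between blades sharing an index anticommute and cancel; the commuting (index-disjoint) pairs give grade-4 terms 2*c*c'*(blade product), which cancel blade by blade — γ1234: -1745550/4950967 + 3744225/4950967 - 285525/707281 = 0 — confirming B is simple. So B^2 = 0.
Answer: null-rotation, certificate B^2 = 0. The invariant at work: B^2 = 0 is unchanged by conjugation, hence its sign classifies the subgroup whatever basis B is written in.


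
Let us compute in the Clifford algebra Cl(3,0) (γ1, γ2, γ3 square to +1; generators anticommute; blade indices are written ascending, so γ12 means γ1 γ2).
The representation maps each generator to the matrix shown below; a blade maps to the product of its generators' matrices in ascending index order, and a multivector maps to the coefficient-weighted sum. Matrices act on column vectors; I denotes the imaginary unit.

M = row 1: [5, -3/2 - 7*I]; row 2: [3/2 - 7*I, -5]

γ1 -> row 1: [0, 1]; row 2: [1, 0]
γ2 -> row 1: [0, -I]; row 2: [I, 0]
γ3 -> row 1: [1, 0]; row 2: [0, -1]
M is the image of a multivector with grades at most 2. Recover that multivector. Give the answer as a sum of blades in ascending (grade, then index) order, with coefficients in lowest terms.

Method: 1, rho(γ1), rho(γ2), rho(γ3) form a trace-orthogonal basis of the 2x2 complex matrices (tr(X Y) = 2 if X = Y, else 0), so M = m0*1 + m1*rho(γ1) + m2*rho(γ2) + m3*rho(γ3) with m0 = tr(M)/2 = 0, m1 = tr(M rho(γ1))/2 = -7*I, m2 = tr(M rho(γ2))/2 = -3*I/2, m3 = tr(M rho(γ3))/2 = 5.
Multiplying table entries, the bivector images are rho(γ12) = I*rho(γ3), rho(γ13) = -I*rho(γ2), rho(γ23) = I*rho(γ1); with real blade coefficients the real parts of m0..m3 are the coefficients of 1, γ1, γ2, γ3 and the imaginary parts give the bivectors (γ23: Im m1, γ13: -Im m2, γ12: Im m3).
Answer: 5*γ3 + 3/2*γ13 - 7*γ23


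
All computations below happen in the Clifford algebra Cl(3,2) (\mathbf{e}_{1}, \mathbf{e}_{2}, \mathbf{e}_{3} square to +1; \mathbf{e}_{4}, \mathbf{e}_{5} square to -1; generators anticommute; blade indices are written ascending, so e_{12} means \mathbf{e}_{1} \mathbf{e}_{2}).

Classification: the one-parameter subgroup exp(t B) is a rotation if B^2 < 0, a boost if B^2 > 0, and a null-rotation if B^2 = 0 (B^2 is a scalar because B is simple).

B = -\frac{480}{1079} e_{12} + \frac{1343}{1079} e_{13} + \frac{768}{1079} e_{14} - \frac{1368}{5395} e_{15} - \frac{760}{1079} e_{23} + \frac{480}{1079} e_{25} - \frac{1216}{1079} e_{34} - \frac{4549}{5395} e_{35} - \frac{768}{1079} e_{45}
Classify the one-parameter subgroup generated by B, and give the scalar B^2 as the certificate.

B^2 term by term: the squares give (-\frac{480}{1079})^2*(e_{12})^2 + (\frac{1343}{1079})^2*(e_{13})^2 + (\frac{768}{1079})^2*(e_{14})^2 + (-\frac{1368}{5395})^2*(e_{15})^2 + (-\frac{760}{1079})^2*(e_{23})^2 + (\frac{480}{1079})^2*(e_{25})^2 + (-\frac{1216}{1079})^2*(e_{34})^2 + (-\frac{4549}{5395})^2*(e_{35})^2 + (-\frac{768}{1079})^2*(e_{45})^2 = \frac{230400}{1164241}*(-1) + \frac{1803649}{1164241}*(-1) + \frac{589824}{1164241}*(+1) + \frac{1871424}{29106025}*(+1) + \frac{577600}{1164241}*(-1) + \frac{230400}{1164241}*(+1) + \frac{1478656}{1164241}*(+1) + \frac{20693401}{29106025}*(+1) + \frac{589824}{1164241}*(-1) = 0 (each basis 2-blade squares to minus the product of its generators' squares); cross terms between blades sharing an index anticommute and cancel; the commuting (index-disjoint) pairs give grade-4 terms 2*c*c'*(blade product), which cancel blade by blade — e_{1234}: \frac{1167360}{1164241} - \frac{1167360}{1164241} = 0; e_{1235}: \frac{873408}{1164241} - \frac{1289280}{1164241} + \frac{415872}{1164241} = 0; e_{1245}: \frac{737280}{1164241} - \frac{737280}{1164241} = 0; e_{1345}: -\frac{2062848}{1164241} + \frac{6987264}{5821205} + \frac{3326976}{5821205} = 0; e_{2345}: \frac{1167360}{1164241} - \frac{1167360}{1164241} = 0 — confirming B is simple. So B^2 = 0.
Answer: null-rotation, certificate B^2 = 0. The scalar 0 is the complete invariant here: its sign names the subgroup type.


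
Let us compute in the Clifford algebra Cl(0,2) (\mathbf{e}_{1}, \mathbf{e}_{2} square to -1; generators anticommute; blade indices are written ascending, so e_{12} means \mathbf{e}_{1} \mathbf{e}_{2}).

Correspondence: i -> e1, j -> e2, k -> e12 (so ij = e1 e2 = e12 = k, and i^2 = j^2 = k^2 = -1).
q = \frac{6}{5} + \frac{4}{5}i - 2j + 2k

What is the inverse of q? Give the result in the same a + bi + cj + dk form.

In blades: q = \frac{6}{5} + \frac{4}{5} e_{1} - 2 e_{2} + 2 e_{12}.
With qbar = \frac{6}{5} - \frac{4}{5} e_{1} + 2 e_{2} - 2 e_{12} (scalar fixed, mapped units negated), q qbar = \frac{252}{25} (the sum of squared coefficients), so q^-1 = qbar / (\frac{252}{25}) = \frac{5}{42} - \frac{5}{63} e_{1} + \frac{25}{126} e_{2} - \frac{25}{126} e_{12}; translating back:
Answer: \frac{5}{42} - \frac{5}{63}i + \frac{25}{126}j - \frac{25}{126}k


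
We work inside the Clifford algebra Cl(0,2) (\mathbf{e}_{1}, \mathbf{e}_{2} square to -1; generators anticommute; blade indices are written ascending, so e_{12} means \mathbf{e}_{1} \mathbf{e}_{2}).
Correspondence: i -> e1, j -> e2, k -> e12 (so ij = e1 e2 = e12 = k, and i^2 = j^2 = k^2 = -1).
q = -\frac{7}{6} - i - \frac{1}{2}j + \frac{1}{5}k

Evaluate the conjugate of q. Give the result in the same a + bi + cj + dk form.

In blades: q = -\frac{7}{6} - e_{1} - \frac{1}{2} e_{2} + \frac{1}{5} e_{12}.
Conjugation here is Clifford conjugation: the scalar is fixed and the grade-1 and grade-2 blades all flip sign, giving -\frac{7}{6} + e_{1} + \frac{1}{2} e_{2} - \frac{1}{5} e_{12}; translating back:
Answer: -\frac{7}{6} + i + \frac{1}{2}j - \frac{1}{5}k


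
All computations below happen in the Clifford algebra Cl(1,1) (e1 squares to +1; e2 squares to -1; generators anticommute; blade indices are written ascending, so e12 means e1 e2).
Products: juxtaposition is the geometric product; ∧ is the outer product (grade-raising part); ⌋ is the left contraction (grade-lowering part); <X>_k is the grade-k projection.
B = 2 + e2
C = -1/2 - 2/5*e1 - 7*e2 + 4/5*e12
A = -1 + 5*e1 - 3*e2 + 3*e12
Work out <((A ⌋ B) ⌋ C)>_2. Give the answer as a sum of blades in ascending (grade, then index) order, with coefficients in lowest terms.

step 1: 1 - e2
step 2: -15/2 - 6/5*e1 - 7*e2 + 4/5*e12
step 3: 4/5*e12
Answer: 4/5*e12


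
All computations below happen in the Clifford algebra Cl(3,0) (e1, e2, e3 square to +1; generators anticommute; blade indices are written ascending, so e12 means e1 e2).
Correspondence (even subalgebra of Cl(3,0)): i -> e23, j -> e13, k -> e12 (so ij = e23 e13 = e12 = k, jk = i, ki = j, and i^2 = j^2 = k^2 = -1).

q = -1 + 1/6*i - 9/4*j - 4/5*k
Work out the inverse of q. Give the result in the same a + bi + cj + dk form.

In blades: q = -1 - 4/5*e12 - 9/4*e13 + 1/6*e23.
With qbar = -1 + 4/5*e12 + 9/4*e13 - 1/6*e23 (scalar fixed, mapped units negated), q qbar = 24229/3600 (the sum of squared coefficients), so q^-1 = qbar / (24229/3600) = -3600/24229 + 2880/24229*e12 + 8100/24229*e13 - 600/24229*e23; translating back:
Answer: -3600/24229 - 600/24229*i + 8100/24229*j + 2880/24229*k


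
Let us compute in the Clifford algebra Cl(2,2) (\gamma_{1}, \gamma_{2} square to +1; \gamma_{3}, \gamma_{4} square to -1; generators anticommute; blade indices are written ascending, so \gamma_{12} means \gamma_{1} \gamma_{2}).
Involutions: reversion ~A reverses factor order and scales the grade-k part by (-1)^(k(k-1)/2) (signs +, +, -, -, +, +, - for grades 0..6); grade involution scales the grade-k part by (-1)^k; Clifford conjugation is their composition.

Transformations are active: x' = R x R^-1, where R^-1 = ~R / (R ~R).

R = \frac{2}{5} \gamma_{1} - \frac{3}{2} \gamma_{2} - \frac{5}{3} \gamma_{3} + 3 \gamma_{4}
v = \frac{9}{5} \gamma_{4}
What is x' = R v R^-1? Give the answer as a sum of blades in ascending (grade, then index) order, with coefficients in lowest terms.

~R = \frac{2}{5} \gamma_{1} - \frac{3}{2} \gamma_{2} - \frac{5}{3} \gamma_{3} + 3 \gamma_{4}, and R ~R = -\frac{8431}{900}, so R^-1 = ~R / (-\frac{8431}{900}).
R v = -\frac{27}{5} + \frac{18}{25} \gamma_{14} - \frac{27}{10} \gamma_{24} - 3 \gamma_{34}
Answer: \frac{3888}{8431} \gamma_{1} - \frac{14580}{8431} \gamma_{2} - \frac{16200}{8431} \gamma_{3} + \frac{69921}{42155} \gamma_{4}


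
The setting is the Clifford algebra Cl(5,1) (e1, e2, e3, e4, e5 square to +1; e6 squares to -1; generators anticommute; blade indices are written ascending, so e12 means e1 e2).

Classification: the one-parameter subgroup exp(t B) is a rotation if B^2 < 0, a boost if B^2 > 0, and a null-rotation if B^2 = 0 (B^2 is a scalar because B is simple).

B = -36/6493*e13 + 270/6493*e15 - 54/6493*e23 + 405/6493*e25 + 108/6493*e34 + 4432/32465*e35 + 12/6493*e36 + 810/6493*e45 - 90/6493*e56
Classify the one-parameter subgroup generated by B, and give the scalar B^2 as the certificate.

B^2 term by term: the squares give (-36/6493)^2*(e13)^2 + (270/6493)^2*(e15)^2 + (-54/6493)^2*(e23)^2 + (405/6493)^2*(e25)^2 + (108/6493)^2*(e34)^2 + (4432/32465)^2*(e35)^2 + (12/6493)^2*(e36)^2 + (810/6493)^2*(e45)^2 + (-90/6493)^2*(e56)^2 = 1296/42159049*(-1) + 72900/42159049*(-1) + 2916/42159049*(-1) + 164025/42159049*(-1) + 11664/42159049*(-1) + 19642624/1053976225*(-1) + 144/42159049*(+1) + 656100/42159049*(-1) + 8100/42159049*(+1) = -1/25 (each basis 2-blade squares to minus the product of its generators' squares); cross terms between blades sharing an index anticommute and cancel; the commuting (index-disjoint) pairs give grade-4 terms 2*c*c'*(blade product), which cancel blade by blade — e1235: 29160/42159049 - 29160/42159049 = 0; e1345: -58320/42159049 + 58320/42159049 = 0; e1356: 6480/42159049 - 6480/42159049 = 0; e2345: -87480/42159049 + 87480/42159049 = 0; e2356: 9720/42159049 - 9720/42159049 = 0; e3456: -19440/42159049 + 19440/42159049 = 0 — confirming B is simple. So B^2 = -1/25.
Answer: rotation, certificate B^2 = -1/25. Check the certificate: B^2 = -1/25, and that sign is decisive whatever form B takes.
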